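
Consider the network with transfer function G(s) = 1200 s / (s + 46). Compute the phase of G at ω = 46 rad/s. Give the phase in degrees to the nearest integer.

45 deg

∠(j46) = 90.00°
∠(j46 + 46) = arctan(46/46) = 45.00°
∠G(j46) = 90.00° − 45.00° = 45.00°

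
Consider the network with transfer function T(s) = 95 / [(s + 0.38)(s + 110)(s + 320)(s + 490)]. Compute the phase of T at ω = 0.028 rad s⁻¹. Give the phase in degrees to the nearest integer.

-4 deg

∠(j0.028 + 0.38) = arctan(0.028/0.38) = 4.21°
∠(j0.028 + 110) = arctan(0.028/110) = 0.01°
∠(j0.028 + 320) = arctan(0.028/320) = 0.01°
∠(j0.028 + 490) = arctan(0.028/490) = 0.00°
∠T(j0.028) = − (4.21° + 0.01° + 0.01° + 0.00°) = -4.24°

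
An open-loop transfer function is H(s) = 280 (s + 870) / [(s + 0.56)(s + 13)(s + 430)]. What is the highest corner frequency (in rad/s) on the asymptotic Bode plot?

Break frequencies occur at each pole and zero magnitude: 0.56 rad/s, 13 rad/s, 430 rad/s, 870 rad/s.
The highest is 870 rad/s.

870 rad/s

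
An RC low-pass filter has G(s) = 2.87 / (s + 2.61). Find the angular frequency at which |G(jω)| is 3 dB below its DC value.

For a single-pole low-pass, the −3 dB point is at the pole: ω = 2.61 rad/sec.

2.61 rad/sec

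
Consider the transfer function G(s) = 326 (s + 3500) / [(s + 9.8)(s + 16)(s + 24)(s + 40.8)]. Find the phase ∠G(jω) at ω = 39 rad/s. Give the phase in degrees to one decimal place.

∠(j39 + 3500) = arctan(39/3500) = 0.64°
∠(j39 + 9.8) = arctan(39/9.8) = 75.89°
∠(j39 + 16) = arctan(39/16) = 67.69°
∠(j39 + 24) = arctan(39/24) = 58.39°
∠(j39 + 40.8) = arctan(39/40.8) = 43.71°
∠G(j39) = 0.64° − (75.89° + 67.69° + 58.39° + 43.71°) = -245.05°

-245.1 deg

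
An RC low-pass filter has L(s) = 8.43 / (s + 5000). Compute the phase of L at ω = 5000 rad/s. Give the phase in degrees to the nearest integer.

-45°

∠(j5000 + 5000) = arctan(5000/5000) = 45.00°
∠L(j5000) = −45.00° = -45.00°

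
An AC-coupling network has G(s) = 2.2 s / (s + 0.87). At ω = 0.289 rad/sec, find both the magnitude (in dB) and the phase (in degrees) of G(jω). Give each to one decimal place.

|G| = -3.2 dB, ∠G = 71.6°

|j0.289| = 0.289
|j0.289 + 0.87| = √(0.289² + 0.87²) = 0.9167
|G(j0.289)| = 2.2 × 0.289 / 0.9167 = 0.69354
20 log₁₀(0.69354) = -3.18 dB
∠(j0.289) = 90.00°
∠(j0.289 + 0.87) = arctan(0.289/0.87) = 18.38°
∠G(j0.289) = 90.00° − 18.38° = 71.62°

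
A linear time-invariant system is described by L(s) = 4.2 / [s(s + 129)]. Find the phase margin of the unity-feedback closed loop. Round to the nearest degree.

90°

Gain crossover: |L(jω)| = 1 at ω ≈ 0.0326 rad/s.
∠L(j0.0326) = −90° − arctan(0.0326/129) ≈ -90.01°
PM = 180° + (-90.01°) = 89.99°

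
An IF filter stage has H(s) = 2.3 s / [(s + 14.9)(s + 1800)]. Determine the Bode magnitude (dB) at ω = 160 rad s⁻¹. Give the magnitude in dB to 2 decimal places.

-57.94 dB

|j160| = 160
|j160 + 14.9| = √(160² + 14.9²) = 160.7
|j160 + 1800| = √(160² + 1800²) = 1807
|H(j160)| = 2.3 × 160 / (160.7 × 1807) = 0.0012673
20 log₁₀(0.0012673) = -57.943 dB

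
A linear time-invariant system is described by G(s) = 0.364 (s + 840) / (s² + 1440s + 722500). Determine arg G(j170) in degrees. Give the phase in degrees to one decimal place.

-8.0°

∠(j170 + 840) = arctan(170/840) = 11.44°
∠[(j170)² + 1440(j170) + 722500] = ∠[6.936e+05 + j2.448e+05] = 19.44°
∠G(j170) = 11.44° − 19.44° = -8.00°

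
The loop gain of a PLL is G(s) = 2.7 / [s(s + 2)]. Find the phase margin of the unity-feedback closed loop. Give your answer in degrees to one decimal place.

Gain crossover: |G(jω)| = 1 at ω ≈ 1.17 rad/sec.
∠G(j1.17) = −90° − arctan(1.17/2) ≈ -120.25°
PM = 180° + (-120.25°) = 59.75°

59.8°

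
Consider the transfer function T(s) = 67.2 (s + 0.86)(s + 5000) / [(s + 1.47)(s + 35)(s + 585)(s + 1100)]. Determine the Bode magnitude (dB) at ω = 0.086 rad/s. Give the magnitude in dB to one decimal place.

-41.2 dB

|j0.086 + 0.86| = √(0.086² + 0.86²) = 0.8643
|j0.086 + 5000| = √(0.086² + 5000²) = 5000
|j0.086 + 1.47| = √(0.086² + 1.47²) = 1.473
|j0.086 + 35| = √(0.086² + 35²) = 35
|j0.086 + 585| = √(0.086² + 585²) = 585
|j0.086 + 1100| = √(0.086² + 1100²) = 1100
|T(j0.086)| = 67.2 × 0.8643 × 5000 / (1.473 × 35 × 585 × 1100) = 0.0087563
20 log₁₀(0.0087563) = -41.15 dB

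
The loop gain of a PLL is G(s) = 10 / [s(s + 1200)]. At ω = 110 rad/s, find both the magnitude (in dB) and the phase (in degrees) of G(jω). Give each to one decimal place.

|j110 + 1200| = √(110² + 1200²) = 1205
|j110| = 110
|G(j110)| = 10 / (1205 × 110) = 7.5441e-05
20 log₁₀(7.5441e-05) = -82.45 dB
∠(j110 + 1200) = arctan(110/1200) = 5.24°
∠(j110) = 90.00°
∠G(j110) = − (5.24° + 90.00°) = -95.24°

|G| = -82.4 dB, ∠G = -95.2°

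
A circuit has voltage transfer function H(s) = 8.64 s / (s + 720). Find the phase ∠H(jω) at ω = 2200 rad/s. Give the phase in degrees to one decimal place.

18.1°

∠(j2200) = 90.00°
∠(j2200 + 720) = arctan(2200/720) = 71.88°
∠H(j2200) = 90.00° − 71.88° = 18.12°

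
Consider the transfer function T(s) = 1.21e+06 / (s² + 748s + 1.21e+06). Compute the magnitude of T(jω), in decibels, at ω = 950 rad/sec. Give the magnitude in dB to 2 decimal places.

3.88 dB

|(j950)² + 748(j950) + 1.21e+06| = |3.075e+05 + j7.106e+05| = 7.743e+05
|T(j950)| = 1.21e+06 / 7.743e+05 = 1.5627
20 log₁₀(1.5627) = 3.878 dB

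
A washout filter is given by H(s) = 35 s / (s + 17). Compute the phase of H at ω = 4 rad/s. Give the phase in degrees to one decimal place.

∠(j4) = 90.00°
∠(j4 + 17) = arctan(4/17) = 13.24°
∠H(j4) = 90.00° − 13.24° = 76.76°

76.8 deg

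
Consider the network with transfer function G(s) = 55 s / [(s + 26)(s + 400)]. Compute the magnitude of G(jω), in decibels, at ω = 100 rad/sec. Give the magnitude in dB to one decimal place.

-17.8 dB

|j100| = 100
|j100 + 26| = √(100² + 26²) = 103.3
|j100 + 400| = √(100² + 400²) = 412.3
|G(j100)| = 55 × 100 / (103.3 × 412.3) = 0.1291
20 log₁₀(0.1291) = -17.78 dB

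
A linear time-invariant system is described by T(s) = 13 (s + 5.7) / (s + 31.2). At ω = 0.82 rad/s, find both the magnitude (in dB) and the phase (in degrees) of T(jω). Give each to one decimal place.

|j0.82 + 5.7| = √(0.82² + 5.7²) = 5.759
|j0.82 + 31.2| = √(0.82² + 31.2²) = 31.21
|T(j0.82)| = 13 × 5.759 / 31.21 = 2.3986
20 log₁₀(2.3986) = 7.60 dB
∠(j0.82 + 5.7) = arctan(0.82/5.7) = 8.19°
∠(j0.82 + 31.2) = arctan(0.82/31.2) = 1.51°
∠T(j0.82) = 8.19° − 1.51° = 6.68°

|T| = 7.6 dB, ∠T = 6.7 deg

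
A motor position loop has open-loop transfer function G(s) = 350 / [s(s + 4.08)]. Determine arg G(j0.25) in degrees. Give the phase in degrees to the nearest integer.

∠(j0.25 + 4.08) = arctan(0.25/4.08) = 3.51°
∠(j0.25) = 90.00°
∠G(j0.25) = − (3.51° + 90.00°) = -93.51°

-94°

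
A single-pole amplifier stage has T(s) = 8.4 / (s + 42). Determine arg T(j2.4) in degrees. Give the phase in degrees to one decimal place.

∠(j2.4 + 42) = arctan(2.4/42) = 3.27°
∠T(j2.4) = −3.27° = -3.27°

-3.3°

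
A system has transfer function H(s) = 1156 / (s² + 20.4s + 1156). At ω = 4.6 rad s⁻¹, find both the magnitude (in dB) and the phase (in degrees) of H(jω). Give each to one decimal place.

|(j4.6)² + 20.4(j4.6) + 1156| = |1134.8 + j93.84| = 1139
|H(j4.6)| = 1156 / 1139 = 1.0152
20 log₁₀(1.0152) = 0.13 dB
∠[(j4.6)² + 20.4(j4.6) + 1156] = ∠[1134.8 + j93.84] = 4.73°
∠H(j4.6) = −4.73° = -4.73°

|H| = 0.1 dB, ∠H = -4.7°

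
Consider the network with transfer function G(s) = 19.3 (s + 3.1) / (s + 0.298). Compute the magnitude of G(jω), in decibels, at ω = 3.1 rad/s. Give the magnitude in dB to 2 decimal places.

|j3.1 + 3.1| = √(3.1² + 3.1²) = 4.384
|j3.1 + 0.298| = √(3.1² + 0.298²) = 3.114
|G(j3.1)| = 19.3 × 4.384 / 3.114 = 27.169
20 log₁₀(27.169) = 28.681 dB

28.68 dB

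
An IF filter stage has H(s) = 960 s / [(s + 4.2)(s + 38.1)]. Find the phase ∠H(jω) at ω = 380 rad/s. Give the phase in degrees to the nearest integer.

-84 deg

∠(j380) = 90.00°
∠(j380 + 4.2) = arctan(380/4.2) = 89.37°
∠(j380 + 38.1) = arctan(380/38.1) = 84.27°
∠H(j380) = 90.00° − (89.37° + 84.27°) = -83.64°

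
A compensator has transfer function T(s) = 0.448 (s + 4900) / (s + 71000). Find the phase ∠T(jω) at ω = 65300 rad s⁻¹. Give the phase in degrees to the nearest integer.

43°

∠(j65300 + 4900) = arctan(65300/4900) = 85.71°
∠(j65300 + 71000) = arctan(65300/71000) = 42.61°
∠T(j65300) = 85.71° − 42.61° = 43.10°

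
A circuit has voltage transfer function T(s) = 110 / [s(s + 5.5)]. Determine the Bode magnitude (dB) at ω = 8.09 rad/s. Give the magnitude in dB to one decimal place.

|j8.09 + 5.5| = √(8.09² + 5.5²) = 9.783
|j8.09| = 8.09
|T(j8.09)| = 110 / (9.783 × 8.09) = 1.3899
20 log₁₀(1.3899) = 2.86 dB

2.9 dB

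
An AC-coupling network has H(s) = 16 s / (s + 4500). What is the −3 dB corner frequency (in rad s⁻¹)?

4500 rad s⁻¹

For a single-pole high-pass, the −3 dB point is at the pole: ω = 4500 rad s⁻¹.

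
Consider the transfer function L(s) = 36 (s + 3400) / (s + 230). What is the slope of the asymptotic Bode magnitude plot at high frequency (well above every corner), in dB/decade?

With 1 zero and 1 pole, the high-frequency asymptotic slope is 20 × (1 − 1) = 0 dB/decade.

0 dB/decade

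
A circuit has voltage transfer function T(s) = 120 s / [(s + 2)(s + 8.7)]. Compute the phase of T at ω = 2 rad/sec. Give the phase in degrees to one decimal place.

∠(j2) = 90.00°
∠(j2 + 2) = arctan(2/2) = 45.00°
∠(j2 + 8.7) = arctan(2/8.7) = 12.95°
∠T(j2) = 90.00° − (45.00° + 12.95°) = 32.05°

32.1 deg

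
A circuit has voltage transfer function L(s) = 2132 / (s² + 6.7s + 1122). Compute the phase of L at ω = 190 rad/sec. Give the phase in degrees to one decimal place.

-177.9°

∠[(j190)² + 6.7(j190) + 1122] = ∠[-34978 + j1273] = 177.92°
∠L(j190) = −177.92° = -177.92°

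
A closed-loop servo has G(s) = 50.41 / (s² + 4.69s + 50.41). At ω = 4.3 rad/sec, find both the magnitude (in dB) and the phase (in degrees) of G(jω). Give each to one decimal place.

|(j4.3)² + 4.69(j4.3) + 50.41| = |31.92 + j20.167| = 37.76
|G(j4.3)| = 50.41 / 37.76 = 1.3351
20 log₁₀(1.3351) = 2.51 dB
∠[(j4.3)² + 4.69(j4.3) + 50.41] = ∠[31.92 + j20.167] = 32.28°
∠G(j4.3) = −32.28° = -32.28°

|G| = 2.5 dB, ∠G = -32.3°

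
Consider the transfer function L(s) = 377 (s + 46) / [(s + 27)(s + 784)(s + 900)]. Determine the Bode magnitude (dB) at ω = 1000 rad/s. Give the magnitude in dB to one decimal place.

|j1000 + 46| = √(1000² + 46²) = 1001
|j1000 + 27| = √(1000² + 27²) = 1000
|j1000 + 784| = √(1000² + 784²) = 1271
|j1000 + 900| = √(1000² + 900²) = 1345
|L(j1000)| = 377 × 1001 / (1000 × 1271 × 1345) = 0.00022068
20 log₁₀(0.00022068) = -73.12 dB

-73.1 dB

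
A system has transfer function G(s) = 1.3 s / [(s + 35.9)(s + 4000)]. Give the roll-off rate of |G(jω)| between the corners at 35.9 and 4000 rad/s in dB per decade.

In this band the factors already past their corner are: 1 differentiator zero, pole at 35.9; net slope = 0 dB/decade.

0 dB/decade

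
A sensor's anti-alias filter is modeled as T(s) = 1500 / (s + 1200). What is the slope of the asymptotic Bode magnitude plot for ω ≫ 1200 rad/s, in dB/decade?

-20 dB/decade

With 0 zeros and 1 pole, the high-frequency asymptotic slope is 20 × (0 − 1) = -20 dB/decade.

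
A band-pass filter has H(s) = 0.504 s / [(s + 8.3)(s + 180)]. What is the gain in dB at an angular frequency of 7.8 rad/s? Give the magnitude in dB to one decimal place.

-54.4 dB

|j7.8| = 7.8
|j7.8 + 8.3| = √(7.8² + 8.3²) = 11.39
|j7.8 + 180| = √(7.8² + 180²) = 180.2
|H(j7.8)| = 0.504 × 7.8 / (11.39 × 180.2) = 0.0019157
20 log₁₀(0.0019157) = -54.35 dB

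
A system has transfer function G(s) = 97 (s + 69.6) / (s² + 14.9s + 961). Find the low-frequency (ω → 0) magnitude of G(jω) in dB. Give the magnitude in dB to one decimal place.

16.9 dB

G(0) = 97 × 69.6 / 961 = 7.0252
20 log₁₀(7.0252) = 16.93 dB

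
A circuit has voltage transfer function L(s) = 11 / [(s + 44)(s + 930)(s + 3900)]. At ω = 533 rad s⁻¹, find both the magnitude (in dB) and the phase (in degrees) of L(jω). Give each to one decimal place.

|j533 + 44| = √(533² + 44²) = 534.8
|j533 + 930| = √(533² + 930²) = 1072
|j533 + 3900| = √(533² + 3900²) = 3936
|L(j533)| = 11 / (534.8 × 1072 × 3936) = 4.8747e-09
20 log₁₀(4.8747e-09) = -166.24 dB
∠(j533 + 44) = arctan(533/44) = 85.28°
∠(j533 + 930) = arctan(533/930) = 29.82°
∠(j533 + 3900) = arctan(533/3900) = 7.78°
∠L(j533) = − (85.28° + 29.82° + 7.78°) = -122.88°

|L| = -166.2 dB, ∠L = -122.9°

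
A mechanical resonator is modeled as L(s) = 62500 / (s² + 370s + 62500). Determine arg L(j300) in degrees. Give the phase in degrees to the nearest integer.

-104°

∠[(j300)² + 370(j300) + 62500] = ∠[-27500 + j1.11e+05] = 103.91°
∠L(j300) = −103.91° = -103.91°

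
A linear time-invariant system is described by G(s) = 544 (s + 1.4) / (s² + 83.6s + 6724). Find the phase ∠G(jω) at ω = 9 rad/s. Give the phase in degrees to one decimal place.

74.7°

∠(j9 + 1.4) = arctan(9/1.4) = 81.16°
∠[(j9)² + 83.6(j9) + 6724] = ∠[6643 + j752.4] = 6.46°
∠G(j9) = 81.16° − 6.46° = 74.70°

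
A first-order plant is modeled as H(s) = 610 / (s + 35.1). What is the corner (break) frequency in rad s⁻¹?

35.1 rad s⁻¹

The single real pole at s = −35.1 gives a corner at ω = 35.1 rad s⁻¹.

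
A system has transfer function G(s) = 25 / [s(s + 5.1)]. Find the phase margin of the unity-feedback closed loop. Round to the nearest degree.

Gain crossover: |G(jω)| = 1 at ω ≈ 3.9 rad/s.
∠G(j3.9) = −90° − arctan(3.9/5.1) ≈ -127.37°
PM = 180° + (-127.37°) = 52.63°

53 deg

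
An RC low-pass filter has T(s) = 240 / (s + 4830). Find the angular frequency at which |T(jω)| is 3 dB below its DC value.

For a single-pole low-pass, the −3 dB point is at the pole: ω = 4830 rad s⁻¹.

4830 rad s⁻¹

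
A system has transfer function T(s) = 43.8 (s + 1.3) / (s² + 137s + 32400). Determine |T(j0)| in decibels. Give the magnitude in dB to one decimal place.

T(0) = 43.8 × 1.3 / 32400 = 0.0017574
20 log₁₀(0.0017574) = -55.10 dB

-55.1 dB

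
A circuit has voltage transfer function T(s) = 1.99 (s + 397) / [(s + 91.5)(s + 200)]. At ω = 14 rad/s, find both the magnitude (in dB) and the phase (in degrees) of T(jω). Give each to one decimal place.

|j14 + 397| = √(14² + 397²) = 397.2
|j14 + 91.5| = √(14² + 91.5²) = 92.56
|j14 + 200| = √(14² + 200²) = 200.5
|T(j14)| = 1.99 × 397.2 / (92.56 × 200.5) = 0.042597
20 log₁₀(0.042597) = -27.41 dB
∠(j14 + 397) = arctan(14/397) = 2.02°
∠(j14 + 91.5) = arctan(14/91.5) = 8.70°
∠(j14 + 200) = arctan(14/200) = 4.00°
∠T(j14) = 2.02° − (8.70° + 4.00°) = -10.68°

|T| = -27.4 dB, ∠T = -10.7°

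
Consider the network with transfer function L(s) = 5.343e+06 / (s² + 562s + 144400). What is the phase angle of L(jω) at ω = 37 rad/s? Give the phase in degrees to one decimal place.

∠[(j37)² + 562(j37) + 144400] = ∠[1.4303e+05 + j20794] = 8.27°
∠L(j37) = −8.27° = -8.27°

-8.3°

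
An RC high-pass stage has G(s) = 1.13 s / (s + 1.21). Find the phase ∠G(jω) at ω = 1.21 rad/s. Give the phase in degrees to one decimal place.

45.0°

∠(j1.21) = 90.00°
∠(j1.21 + 1.21) = arctan(1.21/1.21) = 45.00°
∠G(j1.21) = 90.00° − 45.00° = 45.00°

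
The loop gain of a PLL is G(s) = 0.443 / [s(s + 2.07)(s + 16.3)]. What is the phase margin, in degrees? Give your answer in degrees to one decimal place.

Gain crossover: |G(jω)| = 1 at ω ≈ 0.0131 rad/sec.
∠G(j0.0131) = −90° − arctan(0.0131/2.07) − arctan(0.0131/16.3) ≈ -90.41°
PM = 180° + (-90.41°) = 89.59°

89.6°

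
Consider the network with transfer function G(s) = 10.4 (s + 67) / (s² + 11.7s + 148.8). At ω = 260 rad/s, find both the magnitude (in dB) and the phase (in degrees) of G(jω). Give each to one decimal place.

|j260 + 67| = √(260² + 67²) = 268.5
|(j260)² + 11.7(j260) + 148.8| = |-67451 + j3042| = 6.752e+04
|G(j260)| = 10.4 × 268.5 / 6.752e+04 = 0.041356
20 log₁₀(0.041356) = -27.67 dB
∠(j260 + 67) = arctan(260/67) = 75.55°
∠[(j260)² + 11.7(j260) + 148.8] = ∠[-67451 + j3042] = 177.42°
∠G(j260) = 75.55° − 177.42° = -101.87°

|G| = -27.7 dB, ∠G = -101.9°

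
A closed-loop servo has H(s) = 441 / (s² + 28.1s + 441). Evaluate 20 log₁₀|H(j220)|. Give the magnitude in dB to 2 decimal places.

-40.80 dB

|(j220)² + 28.1(j220) + 441| = |-47959 + j6182| = 4.836e+04
|H(j220)| = 441 / 4.836e+04 = 0.0091199
20 log₁₀(0.0091199) = -40.800 dB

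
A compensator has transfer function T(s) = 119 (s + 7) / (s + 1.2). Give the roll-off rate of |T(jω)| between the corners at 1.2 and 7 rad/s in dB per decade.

In this band the factors already past their corner are: pole at 1.2; net slope = -20 dB/decade.

-20 dB/decade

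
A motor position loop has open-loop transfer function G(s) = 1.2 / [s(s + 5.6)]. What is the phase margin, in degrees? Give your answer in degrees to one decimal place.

Gain crossover: |G(jω)| = 1 at ω ≈ 0.214 rad/s.
∠G(j0.214) = −90° − arctan(0.214/5.6) ≈ -92.19°
PM = 180° + (-92.19°) = 87.81°

87.8°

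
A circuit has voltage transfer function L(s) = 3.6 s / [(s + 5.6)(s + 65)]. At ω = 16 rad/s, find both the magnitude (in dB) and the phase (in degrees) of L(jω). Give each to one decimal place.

|L| = -25.9 dB, ∠L = 5.5°

|j16| = 16
|j16 + 5.6| = √(16² + 5.6²) = 16.95
|j16 + 65| = √(16² + 65²) = 66.94
|L(j16)| = 3.6 × 16 / (16.95 × 66.94) = 0.05076
20 log₁₀(0.05076) = -25.89 dB
∠(j16) = 90.00°
∠(j16 + 5.6) = arctan(16/5.6) = 70.71°
∠(j16 + 65) = arctan(16/65) = 13.83°
∠L(j16) = 90.00° − (70.71° + 13.83°) = 5.46°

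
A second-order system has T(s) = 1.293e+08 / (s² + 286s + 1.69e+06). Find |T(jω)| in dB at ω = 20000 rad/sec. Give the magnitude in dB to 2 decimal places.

|(j20000)² + 286(j20000) + 1.69e+06| = |-3.9831e+08 + j5.72e+06| = 3.984e+08
|T(j20000)| = 1.293e+08 / 3.984e+08 = 0.32459
20 log₁₀(0.32459) = -9.773 dB

-9.77 dB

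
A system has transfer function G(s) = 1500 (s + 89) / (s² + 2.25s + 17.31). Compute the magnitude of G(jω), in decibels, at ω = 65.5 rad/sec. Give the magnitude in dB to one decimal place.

31.8 dB

|j65.5 + 89| = √(65.5² + 89²) = 110.5
|(j65.5)² + 2.25(j65.5) + 17.31| = |-4272.9 + j147.38| = 4275
|G(j65.5)| = 1500 × 110.5 / 4275 = 38.769
20 log₁₀(38.769) = 31.77 dB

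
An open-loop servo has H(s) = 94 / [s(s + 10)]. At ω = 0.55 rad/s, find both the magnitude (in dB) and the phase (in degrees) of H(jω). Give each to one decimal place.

|H| = 24.6 dB, ∠H = -93.1°

|j0.55 + 10| = √(0.55² + 10²) = 10.02
|j0.55| = 0.55
|H(j0.55)| = 94 / (10.02 × 0.55) = 17.065
20 log₁₀(17.065) = 24.64 dB
∠(j0.55 + 10) = arctan(0.55/10) = 3.15°
∠(j0.55) = 90.00°
∠H(j0.55) = − (3.15° + 90.00°) = -93.15°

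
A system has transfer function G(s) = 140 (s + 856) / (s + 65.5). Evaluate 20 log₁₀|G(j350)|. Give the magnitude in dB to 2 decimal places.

51.21 dB

|j350 + 856| = √(350² + 856²) = 924.8
|j350 + 65.5| = √(350² + 65.5²) = 356.1
|G(j350)| = 140 × 924.8 / 356.1 = 363.6
20 log₁₀(363.6) = 51.213 dB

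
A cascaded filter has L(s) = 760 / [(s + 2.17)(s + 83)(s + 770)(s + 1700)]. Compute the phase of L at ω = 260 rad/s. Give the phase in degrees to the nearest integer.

-189°

∠(j260 + 2.17) = arctan(260/2.17) = 89.52°
∠(j260 + 83) = arctan(260/83) = 72.30°
∠(j260 + 770) = arctan(260/770) = 18.66°
∠(j260 + 1700) = arctan(260/1700) = 8.70°
∠L(j260) = − (89.52° + 72.30° + 18.66° + 8.70°) = -189.17°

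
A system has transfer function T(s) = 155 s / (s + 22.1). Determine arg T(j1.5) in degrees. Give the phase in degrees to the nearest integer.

∠(j1.5) = 90.00°
∠(j1.5 + 22.1) = arctan(1.5/22.1) = 3.88°
∠T(j1.5) = 90.00° − 3.88° = 86.12°

86°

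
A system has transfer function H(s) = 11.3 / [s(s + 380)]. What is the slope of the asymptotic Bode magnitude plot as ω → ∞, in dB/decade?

With 0 zeros and 2 poles, the high-frequency asymptotic slope is 20 × (0 − 2) = -40 dB/decade.

-40 dB/decade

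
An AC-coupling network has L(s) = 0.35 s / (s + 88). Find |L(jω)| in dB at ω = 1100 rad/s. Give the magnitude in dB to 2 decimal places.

|j1100| = 1100
|j1100 + 88| = √(1100² + 88²) = 1104
|L(j1100)| = 0.35 × 1100 / 1104 = 0.34889
20 log₁₀(0.34889) = -9.146 dB

-9.15 dB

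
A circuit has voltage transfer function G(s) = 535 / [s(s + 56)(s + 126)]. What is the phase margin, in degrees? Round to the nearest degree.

Gain crossover: |G(jω)| = 1 at ω ≈ 0.0758 rad/sec.
∠G(j0.0758) = −90° − arctan(0.0758/56) − arctan(0.0758/126) ≈ -90.11°
PM = 180° + (-90.11°) = 89.89°

90°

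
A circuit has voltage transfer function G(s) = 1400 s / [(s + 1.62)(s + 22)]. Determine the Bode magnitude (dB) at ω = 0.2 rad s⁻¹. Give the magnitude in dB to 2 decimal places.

|j0.2| = 0.2
|j0.2 + 1.62| = √(0.2² + 1.62²) = 1.632
|j0.2 + 22| = √(0.2² + 22²) = 22
|G(j0.2)| = 1400 × 0.2 / (1.632 × 22) = 7.7968
20 log₁₀(7.7968) = 17.838 dB

17.84 dB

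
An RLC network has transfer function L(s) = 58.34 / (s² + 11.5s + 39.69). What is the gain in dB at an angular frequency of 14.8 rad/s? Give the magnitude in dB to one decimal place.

|(j14.8)² + 11.5(j14.8) + 39.69| = |-179.35 + j170.2| = 247.3
|L(j14.8)| = 58.34 / 247.3 = 0.23595
20 log₁₀(0.23595) = -12.54 dB

-12.5 dB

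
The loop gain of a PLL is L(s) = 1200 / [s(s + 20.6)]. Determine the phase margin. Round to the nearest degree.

33°

Gain crossover: |L(jω)| = 1 at ω ≈ 31.7 rad s⁻¹.
∠L(j31.7) = −90° − arctan(31.7/20.6) ≈ -147.00°
PM = 180° + (-147.00°) = 33.00°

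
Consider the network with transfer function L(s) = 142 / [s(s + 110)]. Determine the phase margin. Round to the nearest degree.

Gain crossover: |L(jω)| = 1 at ω ≈ 1.29 rad/s.
∠L(j1.29) = −90° − arctan(1.29/110) ≈ -90.67°
PM = 180° + (-90.67°) = 89.33°

89 deg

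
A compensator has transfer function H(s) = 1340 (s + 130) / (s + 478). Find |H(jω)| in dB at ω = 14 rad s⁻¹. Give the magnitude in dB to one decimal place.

|j14 + 130| = √(14² + 130²) = 130.8
|j14 + 478| = √(14² + 478²) = 478.2
|H(j14)| = 1340 × 130.8 / 478.2 = 366.39
20 log₁₀(366.39) = 51.28 dB

51.3 dB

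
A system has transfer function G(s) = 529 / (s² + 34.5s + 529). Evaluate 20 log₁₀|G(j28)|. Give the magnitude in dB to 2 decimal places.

-5.52 dB

|(j28)² + 34.5(j28) + 529| = |-255 + j966| = 999.1
|G(j28)| = 529 / 999.1 = 0.52948
20 log₁₀(0.52948) = -5.523 dB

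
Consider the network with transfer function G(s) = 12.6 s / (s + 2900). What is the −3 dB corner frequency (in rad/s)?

2900 rad/s

For a single-pole high-pass, the −3 dB point is at the pole: ω = 2900 rad/s.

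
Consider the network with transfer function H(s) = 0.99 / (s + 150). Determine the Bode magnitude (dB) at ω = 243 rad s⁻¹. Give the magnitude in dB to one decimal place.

-49.2 dB

|j243 + 150| = √(243² + 150²) = 285.6
|H(j243)| = 0.99 / 285.6 = 0.0034668
20 log₁₀(0.0034668) = -49.20 dB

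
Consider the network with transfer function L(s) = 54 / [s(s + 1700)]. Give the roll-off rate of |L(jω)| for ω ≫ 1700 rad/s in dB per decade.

With 0 zeros and 2 poles, the high-frequency asymptotic slope is 20 × (0 − 2) = -40 dB/decade.

-40 dB/decade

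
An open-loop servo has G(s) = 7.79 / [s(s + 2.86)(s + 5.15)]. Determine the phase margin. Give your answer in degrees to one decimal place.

74.0°

Gain crossover: |G(jω)| = 1 at ω ≈ 0.518 rad s⁻¹.
∠G(j0.518) = −90° − arctan(0.518/2.86) − arctan(0.518/5.15) ≈ -106.00°
PM = 180° + (-106.00°) = 74.00°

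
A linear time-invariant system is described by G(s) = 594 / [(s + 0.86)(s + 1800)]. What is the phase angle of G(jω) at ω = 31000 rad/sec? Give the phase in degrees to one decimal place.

∠(j31000 + 0.86) = arctan(31000/0.86) = 90.00°
∠(j31000 + 1800) = arctan(31000/1800) = 86.68°
∠G(j31000) = − (90.00° + 86.68°) = -176.68°

-176.7°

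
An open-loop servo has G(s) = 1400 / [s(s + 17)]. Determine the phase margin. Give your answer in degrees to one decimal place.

25.6°

Gain crossover: |G(jω)| = 1 at ω ≈ 35.5 rad/s.
∠G(j35.5) = −90° − arctan(35.5/17) ≈ -154.44°
PM = 180° + (-154.44°) = 25.56°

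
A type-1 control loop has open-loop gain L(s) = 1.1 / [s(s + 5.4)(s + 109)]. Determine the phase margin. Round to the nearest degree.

Gain crossover: |L(jω)| = 1 at ω ≈ 0.00187 rad/sec.
∠L(j0.00187) = −90° − arctan(0.00187/5.4) − arctan(0.00187/109) ≈ -90.02°
PM = 180° + (-90.02°) = 89.98°

90°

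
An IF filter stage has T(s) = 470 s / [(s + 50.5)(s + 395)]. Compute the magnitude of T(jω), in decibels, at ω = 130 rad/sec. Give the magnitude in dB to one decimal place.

0.5 dB

|j130| = 130
|j130 + 50.5| = √(130² + 50.5²) = 139.5
|j130 + 395| = √(130² + 395²) = 415.8
|T(j130)| = 470 × 130 / (139.5 × 415.8) = 1.0535
20 log₁₀(1.0535) = 0.45 dB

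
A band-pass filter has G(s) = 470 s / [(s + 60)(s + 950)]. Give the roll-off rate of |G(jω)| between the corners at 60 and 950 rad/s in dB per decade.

In this band the factors already past their corner are: 1 differentiator zero, pole at 60; net slope = 0 dB/decade.

0 dB/decade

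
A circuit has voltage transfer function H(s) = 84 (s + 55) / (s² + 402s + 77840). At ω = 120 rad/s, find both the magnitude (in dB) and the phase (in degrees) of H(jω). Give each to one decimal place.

|H| = -17.1 dB, ∠H = 28.1°

|j120 + 55| = √(120² + 55²) = 132
|(j120)² + 402(j120) + 77840| = |63440 + j48240| = 7.97e+04
|H(j120)| = 84 × 132 / 7.97e+04 = 0.13913
20 log₁₀(0.13913) = -17.13 dB
∠(j120 + 55) = arctan(120/55) = 65.38°
∠[(j120)² + 402(j120) + 77840] = ∠[63440 + j48240] = 37.25°
∠H(j120) = 65.38° − 37.25° = 28.13°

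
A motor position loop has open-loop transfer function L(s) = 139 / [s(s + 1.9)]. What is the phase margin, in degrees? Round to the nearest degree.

9 deg

Gain crossover: |L(jω)| = 1 at ω ≈ 11.7 rad/s.
∠L(j11.7) = −90° − arctan(11.7/1.9) ≈ -170.79°
PM = 180° + (-170.79°) = 9.21°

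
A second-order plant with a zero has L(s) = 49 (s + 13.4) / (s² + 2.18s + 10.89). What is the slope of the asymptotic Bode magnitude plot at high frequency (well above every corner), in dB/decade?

-20 dB/decade

With 1 zero and 2 poles, the high-frequency asymptotic slope is 20 × (1 − 2) = -20 dB/decade.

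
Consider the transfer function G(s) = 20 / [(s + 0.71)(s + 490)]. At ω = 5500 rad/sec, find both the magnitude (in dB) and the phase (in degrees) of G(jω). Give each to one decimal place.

|G| = -123.6 dB, ∠G = -174.9 deg

|j5500 + 0.71| = √(5500² + 0.71²) = 5500
|j5500 + 490| = √(5500² + 490²) = 5522
|G(j5500)| = 20 / (5500 × 5522) = 6.5855e-07
20 log₁₀(6.5855e-07) = -123.63 dB
∠(j5500 + 0.71) = arctan(5500/0.71) = 89.99°
∠(j5500 + 490) = arctan(5500/490) = 84.91°
∠G(j5500) = − (89.99° + 84.91°) = -174.90°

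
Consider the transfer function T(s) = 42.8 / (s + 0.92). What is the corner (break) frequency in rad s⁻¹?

0.92 rad s⁻¹

The single real pole at s = −0.92 gives a corner at ω = 0.92 rad s⁻¹.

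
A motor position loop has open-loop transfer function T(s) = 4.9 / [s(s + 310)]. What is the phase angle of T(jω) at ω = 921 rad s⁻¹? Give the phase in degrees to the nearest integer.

-161 deg

∠(j921 + 310) = arctan(921/310) = 71.40°
∠(j921) = 90.00°
∠T(j921) = − (71.40° + 90.00°) = -161.40°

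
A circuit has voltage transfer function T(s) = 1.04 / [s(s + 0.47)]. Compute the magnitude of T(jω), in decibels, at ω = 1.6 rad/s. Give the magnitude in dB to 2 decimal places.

-8.18 dB

|j1.6 + 0.47| = √(1.6² + 0.47²) = 1.668
|j1.6| = 1.6
|T(j1.6)| = 1.04 / (1.668 × 1.6) = 0.38978
20 log₁₀(0.38978) = -8.184 dB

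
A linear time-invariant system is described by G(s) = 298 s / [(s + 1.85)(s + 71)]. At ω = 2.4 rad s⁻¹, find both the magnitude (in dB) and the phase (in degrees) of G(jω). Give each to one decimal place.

|G| = 10.4 dB, ∠G = 35.7°

|j2.4| = 2.4
|j2.4 + 1.85| = √(2.4² + 1.85²) = 3.03
|j2.4 + 71| = √(2.4² + 71²) = 71.04
|G(j2.4)| = 298 × 2.4 / (3.03 × 71.04) = 3.3223
20 log₁₀(3.3223) = 10.43 dB
∠(j2.4) = 90.00°
∠(j2.4 + 1.85) = arctan(2.4/1.85) = 52.37°
∠(j2.4 + 71) = arctan(2.4/71) = 1.94°
∠G(j2.4) = 90.00° − (52.37° + 1.94°) = 35.69°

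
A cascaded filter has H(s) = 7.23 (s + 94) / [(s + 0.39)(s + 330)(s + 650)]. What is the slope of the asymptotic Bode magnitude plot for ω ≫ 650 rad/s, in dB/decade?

With 1 zero and 3 poles, the high-frequency asymptotic slope is 20 × (1 − 3) = -40 dB/decade.

-40 dB/decade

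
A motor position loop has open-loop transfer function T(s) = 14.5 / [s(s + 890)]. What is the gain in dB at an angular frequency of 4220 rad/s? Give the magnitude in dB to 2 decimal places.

|j4220 + 890| = √(4220² + 890²) = 4313
|j4220| = 4220
|T(j4220)| = 14.5 / (4313 × 4220) = 7.967e-07
20 log₁₀(7.967e-07) = -121.974 dB

-121.97 dB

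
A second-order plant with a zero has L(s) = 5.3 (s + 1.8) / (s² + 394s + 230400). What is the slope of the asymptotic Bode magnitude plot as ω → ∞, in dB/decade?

-20 dB/decade

With 1 zero and 2 poles, the high-frequency asymptotic slope is 20 × (1 − 2) = -20 dB/decade.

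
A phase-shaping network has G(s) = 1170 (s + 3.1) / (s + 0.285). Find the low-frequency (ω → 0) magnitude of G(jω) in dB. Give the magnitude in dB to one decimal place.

G(0) = 1170 × 3.1 / 0.285 = 12726
20 log₁₀(12726) = 82.09 dB

82.1 dB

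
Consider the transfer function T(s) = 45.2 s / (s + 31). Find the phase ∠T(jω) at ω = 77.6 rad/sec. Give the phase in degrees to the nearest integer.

22°

∠(j77.6) = 90.00°
∠(j77.6 + 31) = arctan(77.6/31) = 68.22°
∠T(j77.6) = 90.00° − 68.22° = 21.78°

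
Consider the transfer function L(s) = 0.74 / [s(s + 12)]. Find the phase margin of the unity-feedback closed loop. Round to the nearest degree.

Gain crossover: |L(jω)| = 1 at ω ≈ 0.0617 rad/sec.
∠L(j0.0617) = −90° − arctan(0.0617/12) ≈ -90.29°
PM = 180° + (-90.29°) = 89.71°

90°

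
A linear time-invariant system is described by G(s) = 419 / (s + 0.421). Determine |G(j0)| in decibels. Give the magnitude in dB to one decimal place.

60.0 dB

G(0) = 419 / 0.421 = 995.25
20 log₁₀(995.25) = 59.96 dB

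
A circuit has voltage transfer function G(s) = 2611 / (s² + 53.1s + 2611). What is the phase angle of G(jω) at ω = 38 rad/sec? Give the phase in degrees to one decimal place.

∠[(j38)² + 53.1(j38) + 2611] = ∠[1167 + j2017.8] = 59.96°
∠G(j38) = −59.96° = -59.96°

-60.0°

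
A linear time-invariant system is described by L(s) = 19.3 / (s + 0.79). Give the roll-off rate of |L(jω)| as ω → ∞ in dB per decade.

With 0 zeros and 1 pole, the high-frequency asymptotic slope is 20 × (0 − 1) = -20 dB/decade.

-20 dB/decade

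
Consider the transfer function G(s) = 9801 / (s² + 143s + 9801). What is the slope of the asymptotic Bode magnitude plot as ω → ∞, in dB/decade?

-40 dB/decade

With 0 zeros and 2 poles, the high-frequency asymptotic slope is 20 × (0 − 2) = -40 dB/decade.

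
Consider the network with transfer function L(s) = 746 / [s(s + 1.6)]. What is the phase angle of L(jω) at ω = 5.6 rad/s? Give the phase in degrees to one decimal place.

∠(j5.6 + 1.6) = arctan(5.6/1.6) = 74.05°
∠(j5.6) = 90.00°
∠L(j5.6) = − (74.05° + 90.00°) = -164.05°

-164.1°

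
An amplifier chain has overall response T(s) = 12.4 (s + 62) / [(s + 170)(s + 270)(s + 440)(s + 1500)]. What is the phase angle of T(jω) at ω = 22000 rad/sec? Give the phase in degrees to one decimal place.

∠(j22000 + 62) = arctan(22000/62) = 89.84°
∠(j22000 + 170) = arctan(22000/170) = 89.56°
∠(j22000 + 270) = arctan(22000/270) = 89.30°
∠(j22000 + 440) = arctan(22000/440) = 88.85°
∠(j22000 + 1500) = arctan(22000/1500) = 86.10°
∠T(j22000) = 89.84° − (89.56° + 89.30° + 88.85° + 86.10°) = -263.97°

-264.0°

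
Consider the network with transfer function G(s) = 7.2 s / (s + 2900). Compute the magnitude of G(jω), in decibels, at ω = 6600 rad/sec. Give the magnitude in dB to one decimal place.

|j6600| = 6600
|j6600 + 2900| = √(6600² + 2900²) = 7209
|G(j6600)| = 7.2 × 6600 / 7209 = 6.5917
20 log₁₀(6.5917) = 16.38 dB

16.4 dB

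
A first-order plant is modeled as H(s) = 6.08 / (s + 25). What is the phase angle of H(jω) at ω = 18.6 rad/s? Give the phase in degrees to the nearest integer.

∠(j18.6 + 25) = arctan(18.6/25) = 36.65°
∠H(j18.6) = −36.65° = -36.65°

-37°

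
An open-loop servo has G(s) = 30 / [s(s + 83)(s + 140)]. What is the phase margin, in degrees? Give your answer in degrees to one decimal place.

90.0°

Gain crossover: |G(jω)| = 1 at ω ≈ 0.00258 rad/s.
∠G(j0.00258) = −90° − arctan(0.00258/83) − arctan(0.00258/140) ≈ -90.00°
PM = 180° + (-90.00°) = 90.00°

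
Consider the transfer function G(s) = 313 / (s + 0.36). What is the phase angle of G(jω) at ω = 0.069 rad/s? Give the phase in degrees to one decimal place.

∠(j0.069 + 0.36) = arctan(0.069/0.36) = 10.85°
∠G(j0.069) = −10.85° = -10.85°

-10.9°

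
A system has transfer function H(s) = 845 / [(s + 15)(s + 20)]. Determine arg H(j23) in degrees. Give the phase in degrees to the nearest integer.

-106 deg

∠(j23 + 15) = arctan(23/15) = 56.89°
∠(j23 + 20) = arctan(23/20) = 48.99°
∠H(j23) = − (56.89° + 48.99°) = -105.88°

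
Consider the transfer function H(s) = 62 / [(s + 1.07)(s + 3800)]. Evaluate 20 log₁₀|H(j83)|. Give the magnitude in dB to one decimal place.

|j83 + 1.07| = √(83² + 1.07²) = 83.01
|j83 + 3800| = √(83² + 3800²) = 3801
|H(j83)| = 62 / (83.01 × 3801) = 0.00019651
20 log₁₀(0.00019651) = -74.13 dB

-74.1 dB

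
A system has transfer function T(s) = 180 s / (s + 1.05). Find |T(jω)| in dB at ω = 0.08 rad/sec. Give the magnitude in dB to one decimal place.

22.7 dB

|j0.08| = 0.08
|j0.08 + 1.05| = √(0.08² + 1.05²) = 1.053
|T(j0.08)| = 180 × 0.08 / 1.053 = 13.675
20 log₁₀(13.675) = 22.72 dB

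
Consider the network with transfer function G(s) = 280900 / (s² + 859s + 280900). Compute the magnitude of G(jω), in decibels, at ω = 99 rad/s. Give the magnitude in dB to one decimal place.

-0.1 dB

|(j99)² + 859(j99) + 280900| = |2.711e+05 + j85041| = 2.841e+05
|G(j99)| = 280900 / 2.841e+05 = 0.98865
20 log₁₀(0.98865) = -0.10 dB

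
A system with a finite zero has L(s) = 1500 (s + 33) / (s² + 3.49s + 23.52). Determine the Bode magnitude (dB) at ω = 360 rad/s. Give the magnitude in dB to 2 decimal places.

12.43 dB

|j360 + 33| = √(360² + 33²) = 361.5
|(j360)² + 3.49(j360) + 23.52| = |-1.2958e+05 + j1256.4| = 1.296e+05
|L(j360)| = 1500 × 361.5 / 1.296e+05 = 4.1847
20 log₁₀(4.1847) = 12.433 dB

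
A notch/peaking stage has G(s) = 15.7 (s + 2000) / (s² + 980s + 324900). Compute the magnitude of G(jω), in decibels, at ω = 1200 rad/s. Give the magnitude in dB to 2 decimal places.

-32.92 dB

|j1200 + 2000| = √(1200² + 2000²) = 2332
|(j1200)² + 980(j1200) + 324900| = |-1.1151e+06 + j1.176e+06| = 1.621e+06
|G(j1200)| = 15.7 × 2332 / 1.621e+06 = 0.022595
20 log₁₀(0.022595) = -32.920 dB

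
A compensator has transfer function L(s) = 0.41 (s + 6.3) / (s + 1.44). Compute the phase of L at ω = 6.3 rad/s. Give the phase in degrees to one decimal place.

-32.1°

∠(j6.3 + 6.3) = arctan(6.3/6.3) = 45.00°
∠(j6.3 + 1.44) = arctan(6.3/1.44) = 77.12°
∠L(j6.3) = 45.00° − 77.12° = -32.12°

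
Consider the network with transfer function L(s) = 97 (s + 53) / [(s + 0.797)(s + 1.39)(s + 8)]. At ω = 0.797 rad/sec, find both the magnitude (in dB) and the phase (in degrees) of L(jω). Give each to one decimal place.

|j0.797 + 53| = √(0.797² + 53²) = 53.01
|j0.797 + 0.797| = √(0.797² + 0.797²) = 1.127
|j0.797 + 1.39| = √(0.797² + 1.39²) = 1.602
|j0.797 + 8| = √(0.797² + 8²) = 8.04
|L(j0.797)| = 97 × 53.01 / (1.127 × 1.602 × 8.04) = 354.12
20 log₁₀(354.12) = 50.98 dB
∠(j0.797 + 53) = arctan(0.797/53) = 0.86°
∠(j0.797 + 0.797) = arctan(0.797/0.797) = 45.00°
∠(j0.797 + 1.39) = arctan(0.797/1.39) = 29.83°
∠(j0.797 + 8) = arctan(0.797/8) = 5.69°
∠L(j0.797) = 0.86° − (45.00° + 29.83° + 5.69°) = -79.66°

|L| = 51.0 dB, ∠L = -79.7°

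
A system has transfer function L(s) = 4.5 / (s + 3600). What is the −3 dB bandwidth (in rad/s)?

For a single-pole low-pass, the −3 dB point is at the pole: ω = 3600 rad/s.

3600 rad/s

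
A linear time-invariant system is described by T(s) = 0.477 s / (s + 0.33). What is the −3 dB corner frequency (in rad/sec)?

For a single-pole high-pass, the −3 dB point is at the pole: ω = 0.33 rad/sec.

0.33 rad/sec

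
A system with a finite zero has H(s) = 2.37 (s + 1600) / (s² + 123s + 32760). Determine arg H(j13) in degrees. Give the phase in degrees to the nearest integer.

∠(j13 + 1600) = arctan(13/1600) = 0.47°
∠[(j13)² + 123(j13) + 32760] = ∠[32591 + j1599] = 2.81°
∠H(j13) = 0.47° − 2.81° = -2.34°

-2 deg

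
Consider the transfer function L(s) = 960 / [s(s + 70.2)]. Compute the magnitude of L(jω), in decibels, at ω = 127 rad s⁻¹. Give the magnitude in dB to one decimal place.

-25.7 dB

|j127 + 70.2| = √(127² + 70.2²) = 145.1
|j127| = 127
|L(j127)| = 960 / (145.1 × 127) = 0.052092
20 log₁₀(0.052092) = -25.66 dB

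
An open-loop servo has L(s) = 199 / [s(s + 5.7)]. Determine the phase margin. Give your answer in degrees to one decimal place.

22.8 deg

Gain crossover: |L(jω)| = 1 at ω ≈ 13.5 rad/s.
∠L(j13.5) = −90° − arctan(13.5/5.7) ≈ -157.17°
PM = 180° + (-157.17°) = 22.83°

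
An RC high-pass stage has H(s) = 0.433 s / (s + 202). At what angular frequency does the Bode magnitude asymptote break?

The single real pole at s = −202 gives a corner at ω = 202 rad s⁻¹.

202 rad s⁻¹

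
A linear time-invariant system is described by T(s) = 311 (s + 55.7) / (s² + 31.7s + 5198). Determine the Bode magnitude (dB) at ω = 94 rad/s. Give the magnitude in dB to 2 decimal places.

|j94 + 55.7| = √(94² + 55.7²) = 109.3
|(j94)² + 31.7(j94) + 5198| = |-3638 + j2979.8| = 4703
|T(j94)| = 311 × 109.3 / 4703 = 7.226
20 log₁₀(7.226) = 17.178 dB

17.18 dB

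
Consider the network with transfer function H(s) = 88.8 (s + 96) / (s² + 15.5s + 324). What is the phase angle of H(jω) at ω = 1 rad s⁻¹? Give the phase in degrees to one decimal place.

-2.2°

∠(j1 + 96) = arctan(1/96) = 0.60°
∠[(j1)² + 15.5(j1) + 324] = ∠[323 + j15.5] = 2.75°
∠H(j1) = 0.60° − 2.75° = -2.15°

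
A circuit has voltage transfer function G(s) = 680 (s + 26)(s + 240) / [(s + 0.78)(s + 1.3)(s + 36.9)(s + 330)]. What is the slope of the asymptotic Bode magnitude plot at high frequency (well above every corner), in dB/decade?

With 2 zeros and 4 poles, the high-frequency asymptotic slope is 20 × (2 − 4) = -40 dB/decade.

-40 dB/decade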